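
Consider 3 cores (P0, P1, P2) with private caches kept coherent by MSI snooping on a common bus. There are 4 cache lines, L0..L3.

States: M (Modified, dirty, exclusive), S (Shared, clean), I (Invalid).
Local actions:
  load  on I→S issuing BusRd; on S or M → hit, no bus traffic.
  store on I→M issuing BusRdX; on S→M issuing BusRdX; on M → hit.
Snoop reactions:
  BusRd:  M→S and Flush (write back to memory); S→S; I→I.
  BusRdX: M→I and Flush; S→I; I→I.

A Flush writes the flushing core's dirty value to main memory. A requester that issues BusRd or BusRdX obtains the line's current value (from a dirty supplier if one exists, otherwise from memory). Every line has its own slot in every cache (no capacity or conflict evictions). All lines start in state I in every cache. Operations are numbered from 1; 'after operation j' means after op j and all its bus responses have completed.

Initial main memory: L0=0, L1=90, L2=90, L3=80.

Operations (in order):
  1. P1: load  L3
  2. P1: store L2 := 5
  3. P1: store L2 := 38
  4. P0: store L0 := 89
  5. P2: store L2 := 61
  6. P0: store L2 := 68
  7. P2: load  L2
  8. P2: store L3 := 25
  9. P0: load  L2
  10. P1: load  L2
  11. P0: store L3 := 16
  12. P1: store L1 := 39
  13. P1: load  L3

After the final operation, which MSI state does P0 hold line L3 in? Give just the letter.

state = S

[1] P1: load  L3 | P0:I, P1:S(80), P2:I | bus: BusRd
[2] P1: store L2 := 5 | P0:I, P1:M(5), P2:I | bus: BusRdX
[3] P1: store L2 := 38 | P0:I, P1:M(38), P2:I | bus: none
[4] P0: store L0 := 89 | P0:M(89), P1:I, P2:I | bus: BusRdX
[5] P2: store L2 := 61 | P0:I, P1:I, P2:M(61) | bus: BusRdX,Flush
[6] P0: store L2 := 68 | P0:M(68), P1:I, P2:I | bus: BusRdX,Flush
[7] P2: load  L2 | P0:S(68), P1:I, P2:S(68) | bus: BusRd,Flush
[8] P2: store L3 := 25 | P0:I, P1:I, P2:M(25) | bus: BusRdX
[9] P0: load  L2 | P0:S(68), P1:I, P2:S(68) | bus: none
[10] P1: load  L2 | P0:S(68), P1:S(68), P2:S(68) | bus: BusRd
[11] P0: store L3 := 16 | P0:M(16), P1:I, P2:I | bus: BusRdX,Flush
[12] P1: store L1 := 39 | P0:I, P1:M(39), P2:I | bus: BusRdX
[13] P1: load  L3 | P0:S(16), P1:S(16), P2:I | bus: BusRd,Flush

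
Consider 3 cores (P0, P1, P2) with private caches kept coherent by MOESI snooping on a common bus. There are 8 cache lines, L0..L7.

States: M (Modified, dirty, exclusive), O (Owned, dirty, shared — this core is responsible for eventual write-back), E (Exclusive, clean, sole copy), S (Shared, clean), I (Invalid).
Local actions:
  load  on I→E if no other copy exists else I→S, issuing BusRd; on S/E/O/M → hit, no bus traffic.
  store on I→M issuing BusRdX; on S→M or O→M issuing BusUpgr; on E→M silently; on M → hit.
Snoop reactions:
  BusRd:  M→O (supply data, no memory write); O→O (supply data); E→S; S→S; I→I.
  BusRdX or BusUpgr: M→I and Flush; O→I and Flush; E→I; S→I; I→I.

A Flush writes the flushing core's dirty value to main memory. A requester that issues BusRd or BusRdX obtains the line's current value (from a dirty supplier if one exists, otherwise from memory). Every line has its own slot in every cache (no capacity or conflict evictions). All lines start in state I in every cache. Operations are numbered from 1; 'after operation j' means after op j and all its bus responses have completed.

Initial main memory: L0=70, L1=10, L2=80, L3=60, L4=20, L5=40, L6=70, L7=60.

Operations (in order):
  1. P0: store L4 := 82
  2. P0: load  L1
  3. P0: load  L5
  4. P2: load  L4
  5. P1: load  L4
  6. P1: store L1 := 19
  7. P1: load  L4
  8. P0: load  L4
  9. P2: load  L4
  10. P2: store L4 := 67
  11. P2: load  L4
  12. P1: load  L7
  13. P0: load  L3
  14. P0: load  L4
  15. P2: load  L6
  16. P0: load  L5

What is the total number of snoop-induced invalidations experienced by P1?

invalidations = 1

1. P0: store L4 := 82  bus=[BusRdX]  L4: P0=M P1=I P2=I  mem[L4]=20
2. P0: load  L1  bus=[BusRd]  L1: P0=E P1=I P2=I  mem[L1]=10
3. P0: load  L5  bus=[BusRd]  L5: P0=E P1=I P2=I  mem[L5]=40
4. P2: load  L4  bus=[BusRd]  L4: P0=O P1=I P2=S  mem[L4]=20
5. P1: load  L4  bus=[BusRd]  L4: P0=O P1=S P2=S  mem[L4]=20
6. P1: store L1 := 19  bus=[BusRdX]  L1: P0=I P1=M P2=I  mem[L1]=10
7. P1: load  L4  bus=[-]  L4: P0=O P1=S P2=S  mem[L4]=20
8. P0: load  L4  bus=[-]  L4: P0=O P1=S P2=S  mem[L4]=20
9. P2: load  L4  bus=[-]  L4: P0=O P1=S P2=S  mem[L4]=20
10. P2: store L4 := 67  bus=[BusUpgr,Flush]  L4: P0=I P1=I P2=M  mem[L4]=82
11. P2: load  L4  bus=[-]  L4: P0=I P1=I P2=M  mem[L4]=82
12. P1: load  L7  bus=[BusRd]  L7: P0=I P1=E P2=I  mem[L7]=60
13. P0: load  L3  bus=[BusRd]  L3: P0=E P1=I P2=I  mem[L3]=60
14. P0: load  L4  bus=[BusRd]  L4: P0=S P1=I P2=O  mem[L4]=82
15. P2: load  L6  bus=[BusRd]  L6: P0=I P1=I P2=E  mem[L6]=70
16. P0: load  L5  bus=[-]  L5: P0=E P1=I P2=I  mem[L5]=40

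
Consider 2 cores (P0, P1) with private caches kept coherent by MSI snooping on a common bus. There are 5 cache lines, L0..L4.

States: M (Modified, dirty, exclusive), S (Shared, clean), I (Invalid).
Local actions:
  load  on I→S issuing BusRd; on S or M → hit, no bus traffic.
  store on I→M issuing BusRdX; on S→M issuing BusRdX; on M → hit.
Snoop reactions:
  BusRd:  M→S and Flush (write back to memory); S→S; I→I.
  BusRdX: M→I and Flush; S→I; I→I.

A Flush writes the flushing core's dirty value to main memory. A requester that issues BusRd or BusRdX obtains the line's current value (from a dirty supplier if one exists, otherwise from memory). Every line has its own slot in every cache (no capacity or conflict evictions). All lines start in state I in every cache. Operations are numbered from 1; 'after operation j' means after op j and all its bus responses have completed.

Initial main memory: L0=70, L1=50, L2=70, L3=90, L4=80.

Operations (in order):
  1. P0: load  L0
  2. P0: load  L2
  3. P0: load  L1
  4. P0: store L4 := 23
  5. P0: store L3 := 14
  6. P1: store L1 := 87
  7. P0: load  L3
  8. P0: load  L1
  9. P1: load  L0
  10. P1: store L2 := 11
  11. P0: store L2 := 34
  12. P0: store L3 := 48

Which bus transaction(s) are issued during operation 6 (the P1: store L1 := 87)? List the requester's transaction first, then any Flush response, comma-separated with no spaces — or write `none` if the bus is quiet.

  op1 P0: load  L0 → S/I on L0; bus BusRd; mem=70
  op2 P0: load  L2 → S/I on L2; bus BusRd; mem=70
  op3 P0: load  L1 → S/I on L1; bus BusRd; mem=50
  op4 P0: store L4 := 23 → M/I on L4; bus BusRdX; mem=80
  op5 P0: store L3 := 14 → M/I on L3; bus BusRdX; mem=90
  op6 P1: store L1 := 87 → I/M on L1; bus BusRdX; mem=50
  op7 P0: load  L3 → M/I on L3; bus (none); mem=90
  op8 P0: load  L1 → S/S on L1; bus BusRd Flush; mem=87
  op9 P1: load  L0 → S/S on L0; bus BusRd; mem=70
  op10 P1: store L2 := 11 → I/M on L2; bus BusRdX; mem=70
  op11 P0: store L2 := 34 → M/I on L2; bus BusRdX Flush; mem=11
  op12 P0: store L3 := 48 → M/I on L3; bus (none); mem=90

bus = BusRdX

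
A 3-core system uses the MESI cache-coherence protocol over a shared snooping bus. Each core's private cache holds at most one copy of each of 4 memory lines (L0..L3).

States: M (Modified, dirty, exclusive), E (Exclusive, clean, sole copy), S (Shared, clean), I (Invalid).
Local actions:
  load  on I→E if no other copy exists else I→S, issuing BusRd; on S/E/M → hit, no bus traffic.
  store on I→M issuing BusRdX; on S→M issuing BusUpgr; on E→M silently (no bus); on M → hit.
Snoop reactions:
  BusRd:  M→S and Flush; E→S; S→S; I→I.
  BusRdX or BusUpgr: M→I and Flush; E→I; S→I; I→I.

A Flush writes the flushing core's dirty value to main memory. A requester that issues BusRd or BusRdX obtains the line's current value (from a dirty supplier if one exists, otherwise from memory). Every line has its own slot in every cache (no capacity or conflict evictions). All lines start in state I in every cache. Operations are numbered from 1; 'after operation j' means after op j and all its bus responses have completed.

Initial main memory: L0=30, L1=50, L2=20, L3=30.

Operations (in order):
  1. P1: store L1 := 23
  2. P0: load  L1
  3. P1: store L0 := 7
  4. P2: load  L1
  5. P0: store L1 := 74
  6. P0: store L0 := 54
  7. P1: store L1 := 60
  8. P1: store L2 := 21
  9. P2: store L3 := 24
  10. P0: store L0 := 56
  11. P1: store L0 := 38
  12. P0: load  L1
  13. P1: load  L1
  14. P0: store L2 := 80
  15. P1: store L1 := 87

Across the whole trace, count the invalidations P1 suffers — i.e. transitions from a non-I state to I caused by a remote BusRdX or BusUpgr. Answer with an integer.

1. P1: store L1 := 23  bus=[BusRdX]  L1: P0=I P1=M P2=I  mem[L1]=50
2. P0: load  L1  bus=[BusRd,Flush]  L1: P0=S P1=S P2=I  mem[L1]=23
3. P1: store L0 := 7  bus=[BusRdX]  L0: P0=I P1=M P2=I  mem[L0]=30
4. P2: load  L1  bus=[BusRd]  L1: P0=S P1=S P2=S  mem[L1]=23
5. P0: store L1 := 74  bus=[BusUpgr]  L1: P0=M P1=I P2=I  mem[L1]=23
6. P0: store L0 := 54  bus=[BusRdX,Flush]  L0: P0=M P1=I P2=I  mem[L0]=7
7. P1: store L1 := 60  bus=[BusRdX,Flush]  L1: P0=I P1=M P2=I  mem[L1]=74
8. P1: store L2 := 21  bus=[BusRdX]  L2: P0=I P1=M P2=I  mem[L2]=20
9. P2: store L3 := 24  bus=[BusRdX]  L3: P0=I P1=I P2=M  mem[L3]=30
10. P0: store L0 := 56  bus=[-]  L0: P0=M P1=I P2=I  mem[L0]=7
11. P1: store L0 := 38  bus=[BusRdX,Flush]  L0: P0=I P1=M P2=I  mem[L0]=56
12. P0: load  L1  bus=[BusRd,Flush]  L1: P0=S P1=S P2=I  mem[L1]=60
13. P1: load  L1  bus=[-]  L1: P0=S P1=S P2=I  mem[L1]=60
14. P0: store L2 := 80  bus=[BusRdX,Flush]  L2: P0=M P1=I P2=I  mem[L2]=21
15. P1: store L1 := 87  bus=[BusUpgr]  L1: P0=I P1=M P2=I  mem[L1]=60

invalidations = 3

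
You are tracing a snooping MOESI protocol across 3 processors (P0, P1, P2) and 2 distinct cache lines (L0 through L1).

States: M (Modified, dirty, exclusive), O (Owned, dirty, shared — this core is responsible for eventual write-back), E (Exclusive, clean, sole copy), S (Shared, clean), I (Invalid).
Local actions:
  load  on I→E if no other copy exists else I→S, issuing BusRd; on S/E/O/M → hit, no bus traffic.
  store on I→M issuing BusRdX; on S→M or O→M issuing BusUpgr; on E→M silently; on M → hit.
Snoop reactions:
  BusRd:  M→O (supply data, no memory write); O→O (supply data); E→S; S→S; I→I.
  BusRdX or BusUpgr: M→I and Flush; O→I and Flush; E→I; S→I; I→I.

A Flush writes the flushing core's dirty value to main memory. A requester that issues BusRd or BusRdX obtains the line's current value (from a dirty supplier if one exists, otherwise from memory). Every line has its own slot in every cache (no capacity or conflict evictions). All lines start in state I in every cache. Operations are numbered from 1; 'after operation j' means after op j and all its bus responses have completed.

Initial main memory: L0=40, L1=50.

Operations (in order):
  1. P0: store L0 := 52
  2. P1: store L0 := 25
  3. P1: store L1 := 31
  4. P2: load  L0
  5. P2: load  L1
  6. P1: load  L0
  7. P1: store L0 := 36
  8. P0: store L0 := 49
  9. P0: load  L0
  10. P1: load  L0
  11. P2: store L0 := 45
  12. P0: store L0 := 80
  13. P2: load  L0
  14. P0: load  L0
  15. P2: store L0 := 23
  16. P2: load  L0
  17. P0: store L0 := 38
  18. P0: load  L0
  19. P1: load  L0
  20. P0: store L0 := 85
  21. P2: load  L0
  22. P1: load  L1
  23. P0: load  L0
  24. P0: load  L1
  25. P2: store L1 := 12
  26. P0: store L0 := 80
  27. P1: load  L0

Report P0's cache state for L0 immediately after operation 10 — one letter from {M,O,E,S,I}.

state = O

1. P0: store L0 := 52  bus=[BusRdX]  L0: P0=M P1=I P2=I  mem[L0]=40
2. P1: store L0 := 25  bus=[BusRdX,Flush]  L0: P0=I P1=M P2=I  mem[L0]=52
3. P1: store L1 := 31  bus=[BusRdX]  L1: P0=I P1=M P2=I  mem[L1]=50
4. P2: load  L0  bus=[BusRd]  L0: P0=I P1=O P2=S  mem[L0]=52
5. P2: load  L1  bus=[BusRd]  L1: P0=I P1=O P2=S  mem[L1]=50
6. P1: load  L0  bus=[-]  L0: P0=I P1=O P2=S  mem[L0]=52
7. P1: store L0 := 36  bus=[BusUpgr]  L0: P0=I P1=M P2=I  mem[L0]=52
8. P0: store L0 := 49  bus=[BusRdX,Flush]  L0: P0=M P1=I P2=I  mem[L0]=36
9. P0: load  L0  bus=[-]  L0: P0=M P1=I P2=I  mem[L0]=36
10. P1: load  L0  bus=[BusRd]  L0: P0=O P1=S P2=I  mem[L0]=36
11. P2: store L0 := 45  bus=[BusRdX,Flush]  L0: P0=I P1=I P2=M  mem[L0]=49
12. P0: store L0 := 80  bus=[BusRdX,Flush]  L0: P0=M P1=I P2=I  mem[L0]=45
13. P2: load  L0  bus=[BusRd]  L0: P0=O P1=I P2=S  mem[L0]=45
14. P0: load  L0  bus=[-]  L0: P0=O P1=I P2=S  mem[L0]=45
15. P2: store L0 := 23  bus=[BusUpgr,Flush]  L0: P0=I P1=I P2=M  mem[L0]=80
16. P2: load  L0  bus=[-]  L0: P0=I P1=I P2=M  mem[L0]=80
17. P0: store L0 := 38  bus=[BusRdX,Flush]  L0: P0=M P1=I P2=I  mem[L0]=23
18. P0: load  L0  bus=[-]  L0: P0=M P1=I P2=I  mem[L0]=23
19. P1: load  L0  bus=[BusRd]  L0: P0=O P1=S P2=I  mem[L0]=23
20. P0: store L0 := 85  bus=[BusUpgr]  L0: P0=M P1=I P2=I  mem[L0]=23
21. P2: load  L0  bus=[BusRd]  L0: P0=O P1=I P2=S  mem[L0]=23
22. P1: load  L1  bus=[-]  L1: P0=I P1=O P2=S  mem[L1]=50
23. P0: load  L0  bus=[-]  L0: P0=O P1=I P2=S  mem[L0]=23
24. P0: load  L1  bus=[BusRd]  L1: P0=S P1=O P2=S  mem[L1]=50
25. P2: store L1 := 12  bus=[BusUpgr,Flush]  L1: P0=I P1=I P2=M  mem[L1]=31
26. P0: store L0 := 80  bus=[BusUpgr]  L0: P0=M P1=I P2=I  mem[L0]=23
27. P1: load  L0  bus=[BusRd]  L0: P0=O P1=S P2=I  mem[L0]=23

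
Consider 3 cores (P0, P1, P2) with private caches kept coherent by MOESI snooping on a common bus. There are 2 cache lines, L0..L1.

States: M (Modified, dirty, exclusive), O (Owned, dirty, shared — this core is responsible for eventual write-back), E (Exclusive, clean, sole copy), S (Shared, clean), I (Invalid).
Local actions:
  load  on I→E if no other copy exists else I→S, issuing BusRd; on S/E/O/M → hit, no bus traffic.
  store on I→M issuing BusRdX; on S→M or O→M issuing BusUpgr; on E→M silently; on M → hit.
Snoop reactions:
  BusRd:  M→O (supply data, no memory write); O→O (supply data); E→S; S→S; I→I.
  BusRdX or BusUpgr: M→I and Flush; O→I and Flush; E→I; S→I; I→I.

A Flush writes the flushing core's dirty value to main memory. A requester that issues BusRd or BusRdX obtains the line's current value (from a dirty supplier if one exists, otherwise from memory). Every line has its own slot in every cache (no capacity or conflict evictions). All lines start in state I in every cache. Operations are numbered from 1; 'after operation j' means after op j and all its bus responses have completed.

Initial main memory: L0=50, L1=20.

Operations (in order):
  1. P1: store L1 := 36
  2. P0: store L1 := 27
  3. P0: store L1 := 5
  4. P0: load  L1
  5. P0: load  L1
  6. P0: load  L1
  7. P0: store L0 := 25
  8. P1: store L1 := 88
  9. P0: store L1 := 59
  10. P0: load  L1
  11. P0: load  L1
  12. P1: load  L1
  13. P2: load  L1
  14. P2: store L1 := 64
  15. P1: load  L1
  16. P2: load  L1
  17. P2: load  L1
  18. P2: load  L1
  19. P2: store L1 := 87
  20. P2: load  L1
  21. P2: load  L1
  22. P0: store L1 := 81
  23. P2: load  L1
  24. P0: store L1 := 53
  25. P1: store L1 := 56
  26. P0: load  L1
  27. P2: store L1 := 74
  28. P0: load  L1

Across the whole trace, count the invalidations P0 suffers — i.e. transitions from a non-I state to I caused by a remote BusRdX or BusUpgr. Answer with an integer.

invalidations = 4

1. P1: store L1 := 36  bus=[BusRdX]  L1: P0=I P1=M P2=I  mem[L1]=20
2. P0: store L1 := 27  bus=[BusRdX,Flush]  L1: P0=M P1=I P2=I  mem[L1]=36
3. P0: store L1 := 5  bus=[-]  L1: P0=M P1=I P2=I  mem[L1]=36
4. P0: load  L1  bus=[-]  L1: P0=M P1=I P2=I  mem[L1]=36
5. P0: load  L1  bus=[-]  L1: P0=M P1=I P2=I  mem[L1]=36
6. P0: load  L1  bus=[-]  L1: P0=M P1=I P2=I  mem[L1]=36
7. P0: store L0 := 25  bus=[BusRdX]  L0: P0=M P1=I P2=I  mem[L0]=50
8. P1: store L1 := 88  bus=[BusRdX,Flush]  L1: P0=I P1=M P2=I  mem[L1]=5
9. P0: store L1 := 59  bus=[BusRdX,Flush]  L1: P0=M P1=I P2=I  mem[L1]=88
10. P0: load  L1  bus=[-]  L1: P0=M P1=I P2=I  mem[L1]=88
11. P0: load  L1  bus=[-]  L1: P0=M P1=I P2=I  mem[L1]=88
12. P1: load  L1  bus=[BusRd]  L1: P0=O P1=S P2=I  mem[L1]=88
13. P2: load  L1  bus=[BusRd]  L1: P0=O P1=S P2=S  mem[L1]=88
14. P2: store L1 := 64  bus=[BusUpgr,Flush]  L1: P0=I P1=I P2=M  mem[L1]=59
15. P1: load  L1  bus=[BusRd]  L1: P0=I P1=S P2=O  mem[L1]=59
16. P2: load  L1  bus=[-]  L1: P0=I P1=S P2=O  mem[L1]=59
17. P2: load  L1  bus=[-]  L1: P0=I P1=S P2=O  mem[L1]=59
18. P2: load  L1  bus=[-]  L1: P0=I P1=S P2=O  mem[L1]=59
19. P2: store L1 := 87  bus=[BusUpgr]  L1: P0=I P1=I P2=M  mem[L1]=59
20. P2: load  L1  bus=[-]  L1: P0=I P1=I P2=M  mem[L1]=59
21. P2: load  L1  bus=[-]  L1: P0=I P1=I P2=M  mem[L1]=59
22. P0: store L1 := 81  bus=[BusRdX,Flush]  L1: P0=M P1=I P2=I  mem[L1]=87
23. P2: load  L1  bus=[BusRd]  L1: P0=O P1=I P2=S  mem[L1]=87
24. P0: store L1 := 53  bus=[BusUpgr]  L1: P0=M P1=I P2=I  mem[L1]=87
25. P1: store L1 := 56  bus=[BusRdX,Flush]  L1: P0=I P1=M P2=I  mem[L1]=53
26. P0: load  L1  bus=[BusRd]  L1: P0=S P1=O P2=I  mem[L1]=53
27. P2: store L1 := 74  bus=[BusRdX,Flush]  L1: P0=I P1=I P2=M  mem[L1]=56
28. P0: load  L1  bus=[BusRd]  L1: P0=S P1=I P2=O  mem[L1]=56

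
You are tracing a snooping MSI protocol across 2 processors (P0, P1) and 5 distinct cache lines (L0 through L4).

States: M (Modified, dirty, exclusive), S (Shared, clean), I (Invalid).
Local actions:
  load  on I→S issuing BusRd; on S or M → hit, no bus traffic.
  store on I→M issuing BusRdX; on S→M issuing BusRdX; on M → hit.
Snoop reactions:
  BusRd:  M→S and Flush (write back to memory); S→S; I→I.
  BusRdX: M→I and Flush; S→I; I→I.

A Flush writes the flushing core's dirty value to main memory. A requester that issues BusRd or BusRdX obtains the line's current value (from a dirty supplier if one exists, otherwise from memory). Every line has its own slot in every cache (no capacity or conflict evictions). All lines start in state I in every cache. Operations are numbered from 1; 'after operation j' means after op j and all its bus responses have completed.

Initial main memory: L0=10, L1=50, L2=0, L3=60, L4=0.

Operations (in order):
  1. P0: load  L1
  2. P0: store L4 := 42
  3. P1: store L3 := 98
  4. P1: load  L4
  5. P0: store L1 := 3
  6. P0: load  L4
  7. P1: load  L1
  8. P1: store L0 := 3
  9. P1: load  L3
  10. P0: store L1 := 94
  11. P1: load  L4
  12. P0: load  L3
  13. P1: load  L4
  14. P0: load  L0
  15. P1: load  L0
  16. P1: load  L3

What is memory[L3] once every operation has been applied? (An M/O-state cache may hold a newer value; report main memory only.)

memory[L3] = 98

step 1: P0: load  L1  ⟶  SI  (L1)  txn=BusRd  M[L1]=50
step 2: P0: store L4 := 42  ⟶  MI  (L4)  txn=BusRdX  M[L4]=0
step 3: P1: store L3 := 98  ⟶  IM  (L3)  txn=BusRdX  M[L3]=60
step 4: P1: load  L4  ⟶  SS  (L4)  txn=BusRd+Flush  M[L4]=42
step 5: P0: store L1 := 3  ⟶  MI  (L1)  txn=BusRdX  M[L1]=50
step 6: P0: load  L4  ⟶  SS  (L4)  txn=∅  M[L4]=42
step 7: P1: load  L1  ⟶  SS  (L1)  txn=BusRd+Flush  M[L1]=3
step 8: P1: store L0 := 3  ⟶  IM  (L0)  txn=BusRdX  M[L0]=10
step 9: P1: load  L3  ⟶  IM  (L3)  txn=∅  M[L3]=60
step 10: P0: store L1 := 94  ⟶  MI  (L1)  txn=BusRdX  M[L1]=3
step 11: P1: load  L4  ⟶  SS  (L4)  txn=∅  M[L4]=42
step 12: P0: load  L3  ⟶  SS  (L3)  txn=BusRd+Flush  M[L3]=98
step 13: P1: load  L4  ⟶  SS  (L4)  txn=∅  M[L4]=42
step 14: P0: load  L0  ⟶  SS  (L0)  txn=BusRd+Flush  M[L0]=3
step 15: P1: load  L0  ⟶  SS  (L0)  txn=∅  M[L0]=3
step 16: P1: load  L3  ⟶  SS  (L3)  txn=∅  M[L3]=98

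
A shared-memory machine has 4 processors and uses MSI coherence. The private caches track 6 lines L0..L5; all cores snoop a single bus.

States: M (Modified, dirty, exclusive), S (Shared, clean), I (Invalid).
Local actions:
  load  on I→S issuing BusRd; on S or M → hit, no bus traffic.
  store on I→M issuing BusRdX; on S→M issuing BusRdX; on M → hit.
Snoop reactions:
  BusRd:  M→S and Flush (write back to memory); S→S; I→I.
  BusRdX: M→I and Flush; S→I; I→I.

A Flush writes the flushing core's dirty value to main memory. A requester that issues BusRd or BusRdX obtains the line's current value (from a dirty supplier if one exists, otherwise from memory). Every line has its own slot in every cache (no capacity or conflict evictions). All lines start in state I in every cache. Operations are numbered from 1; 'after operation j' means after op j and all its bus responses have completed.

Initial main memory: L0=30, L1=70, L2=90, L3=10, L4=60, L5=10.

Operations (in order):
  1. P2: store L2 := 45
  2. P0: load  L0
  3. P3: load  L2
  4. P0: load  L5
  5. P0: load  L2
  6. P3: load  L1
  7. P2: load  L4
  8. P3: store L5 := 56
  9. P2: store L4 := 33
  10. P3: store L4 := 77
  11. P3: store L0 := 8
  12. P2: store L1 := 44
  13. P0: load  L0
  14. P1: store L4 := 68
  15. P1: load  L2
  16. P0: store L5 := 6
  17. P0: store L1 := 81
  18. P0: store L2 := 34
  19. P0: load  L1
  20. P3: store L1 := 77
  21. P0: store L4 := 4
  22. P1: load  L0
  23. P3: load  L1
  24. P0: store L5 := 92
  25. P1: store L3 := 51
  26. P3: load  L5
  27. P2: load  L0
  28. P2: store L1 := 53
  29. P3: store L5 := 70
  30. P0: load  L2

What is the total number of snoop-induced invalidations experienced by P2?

invalidations = 3

  op1 P2: store L2 := 45 → I/I/M/I on L2; bus BusRdX; mem=90
  op2 P0: load  L0 → S/I/I/I on L0; bus BusRd; mem=30
  op3 P3: load  L2 → I/I/S/S on L2; bus BusRd Flush; mem=45
  op4 P0: load  L5 → S/I/I/I on L5; bus BusRd; mem=10
  op5 P0: load  L2 → S/I/S/S on L2; bus BusRd; mem=45
  op6 P3: load  L1 → I/I/I/S on L1; bus BusRd; mem=70
  op7 P2: load  L4 → I/I/S/I on L4; bus BusRd; mem=60
  op8 P3: store L5 := 56 → I/I/I/M on L5; bus BusRdX; mem=10
  op9 P2: store L4 := 33 → I/I/M/I on L4; bus BusRdX; mem=60
  op10 P3: store L4 := 77 → I/I/I/M on L4; bus BusRdX Flush; mem=33
  op11 P3: store L0 := 8 → I/I/I/M on L0; bus BusRdX; mem=30
  op12 P2: store L1 := 44 → I/I/M/I on L1; bus BusRdX; mem=70
  op13 P0: load  L0 → S/I/I/S on L0; bus BusRd Flush; mem=8
  op14 P1: store L4 := 68 → I/M/I/I on L4; bus BusRdX Flush; mem=77
  op15 P1: load  L2 → S/S/S/S on L2; bus BusRd; mem=45
  op16 P0: store L5 := 6 → M/I/I/I on L5; bus BusRdX Flush; mem=56
  op17 P0: store L1 := 81 → M/I/I/I on L1; bus BusRdX Flush; mem=44
  op18 P0: store L2 := 34 → M/I/I/I on L2; bus BusRdX; mem=45
  op19 P0: load  L1 → M/I/I/I on L1; bus (none); mem=44
  op20 P3: store L1 := 77 → I/I/I/M on L1; bus BusRdX Flush; mem=81
  op21 P0: store L4 := 4 → M/I/I/I on L4; bus BusRdX Flush; mem=68
  op22 P1: load  L0 → S/S/I/S on L0; bus BusRd; mem=8
  op23 P3: load  L1 → I/I/I/M on L1; bus (none); mem=81
  op24 P0: store L5 := 92 → M/I/I/I on L5; bus (none); mem=56
  op25 P1: store L3 := 51 → I/M/I/I on L3; bus BusRdX; mem=10
  op26 P3: load  L5 → S/I/I/S on L5; bus BusRd Flush; mem=92
  op27 P2: load  L0 → S/S/S/S on L0; bus BusRd; mem=8
  op28 P2: store L1 := 53 → I/I/M/I on L1; bus BusRdX Flush; mem=77
  op29 P3: store L5 := 70 → I/I/I/M on L5; bus BusRdX; mem=92
  op30 P0: load  L2 → M/I/I/I on L2; bus (none); mem=45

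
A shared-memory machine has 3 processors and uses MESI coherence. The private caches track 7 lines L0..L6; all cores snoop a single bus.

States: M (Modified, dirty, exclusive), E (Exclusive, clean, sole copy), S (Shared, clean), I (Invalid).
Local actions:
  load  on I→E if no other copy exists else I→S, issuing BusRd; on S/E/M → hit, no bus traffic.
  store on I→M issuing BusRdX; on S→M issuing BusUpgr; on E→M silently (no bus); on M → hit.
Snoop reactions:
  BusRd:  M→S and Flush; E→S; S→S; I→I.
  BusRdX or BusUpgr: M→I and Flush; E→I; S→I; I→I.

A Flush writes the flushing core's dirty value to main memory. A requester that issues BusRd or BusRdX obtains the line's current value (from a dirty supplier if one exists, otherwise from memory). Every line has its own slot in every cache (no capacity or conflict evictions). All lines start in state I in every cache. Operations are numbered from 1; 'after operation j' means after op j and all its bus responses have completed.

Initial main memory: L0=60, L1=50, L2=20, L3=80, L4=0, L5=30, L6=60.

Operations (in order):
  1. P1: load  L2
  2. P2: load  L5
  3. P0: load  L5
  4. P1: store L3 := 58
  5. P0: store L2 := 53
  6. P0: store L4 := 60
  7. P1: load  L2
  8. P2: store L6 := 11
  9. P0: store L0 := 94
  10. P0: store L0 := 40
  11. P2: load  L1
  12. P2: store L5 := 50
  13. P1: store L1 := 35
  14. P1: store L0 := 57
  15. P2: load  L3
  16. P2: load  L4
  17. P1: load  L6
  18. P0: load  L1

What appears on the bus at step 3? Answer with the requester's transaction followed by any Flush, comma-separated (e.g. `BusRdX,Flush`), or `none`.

bus = BusRd

1. P1: load  L2  bus=[BusRd]  L2: P0=I P1=E P2=I  mem[L2]=20
2. P2: load  L5  bus=[BusRd]  L5: P0=I P1=I P2=E  mem[L5]=30
3. P0: load  L5  bus=[BusRd]  L5: P0=S P1=I P2=S  mem[L5]=30
4. P1: store L3 := 58  bus=[BusRdX]  L3: P0=I P1=M P2=I  mem[L3]=80
5. P0: store L2 := 53  bus=[BusRdX]  L2: P0=M P1=I P2=I  mem[L2]=20
6. P0: store L4 := 60  bus=[BusRdX]  L4: P0=M P1=I P2=I  mem[L4]=0
7. P1: load  L2  bus=[BusRd,Flush]  L2: P0=S P1=S P2=I  mem[L2]=53
8. P2: store L6 := 11  bus=[BusRdX]  L6: P0=I P1=I P2=M  mem[L6]=60
9. P0: store L0 := 94  bus=[BusRdX]  L0: P0=M P1=I P2=I  mem[L0]=60
10. P0: store L0 := 40  bus=[-]  L0: P0=M P1=I P2=I  mem[L0]=60
11. P2: load  L1  bus=[BusRd]  L1: P0=I P1=I P2=E  mem[L1]=50
12. P2: store L5 := 50  bus=[BusUpgr]  L5: P0=I P1=I P2=M  mem[L5]=30
13. P1: store L1 := 35  bus=[BusRdX]  L1: P0=I P1=M P2=I  mem[L1]=50
14. P1: store L0 := 57  bus=[BusRdX,Flush]  L0: P0=I P1=M P2=I  mem[L0]=40
15. P2: load  L3  bus=[BusRd,Flush]  L3: P0=I P1=S P2=S  mem[L3]=58
16. P2: load  L4  bus=[BusRd,Flush]  L4: P0=S P1=I P2=S  mem[L4]=60
17. P1: load  L6  bus=[BusRd,Flush]  L6: P0=I P1=S P2=S  mem[L6]=11
18. P0: load  L1  bus=[BusRd,Flush]  L1: P0=S P1=S P2=I  mem[L1]=35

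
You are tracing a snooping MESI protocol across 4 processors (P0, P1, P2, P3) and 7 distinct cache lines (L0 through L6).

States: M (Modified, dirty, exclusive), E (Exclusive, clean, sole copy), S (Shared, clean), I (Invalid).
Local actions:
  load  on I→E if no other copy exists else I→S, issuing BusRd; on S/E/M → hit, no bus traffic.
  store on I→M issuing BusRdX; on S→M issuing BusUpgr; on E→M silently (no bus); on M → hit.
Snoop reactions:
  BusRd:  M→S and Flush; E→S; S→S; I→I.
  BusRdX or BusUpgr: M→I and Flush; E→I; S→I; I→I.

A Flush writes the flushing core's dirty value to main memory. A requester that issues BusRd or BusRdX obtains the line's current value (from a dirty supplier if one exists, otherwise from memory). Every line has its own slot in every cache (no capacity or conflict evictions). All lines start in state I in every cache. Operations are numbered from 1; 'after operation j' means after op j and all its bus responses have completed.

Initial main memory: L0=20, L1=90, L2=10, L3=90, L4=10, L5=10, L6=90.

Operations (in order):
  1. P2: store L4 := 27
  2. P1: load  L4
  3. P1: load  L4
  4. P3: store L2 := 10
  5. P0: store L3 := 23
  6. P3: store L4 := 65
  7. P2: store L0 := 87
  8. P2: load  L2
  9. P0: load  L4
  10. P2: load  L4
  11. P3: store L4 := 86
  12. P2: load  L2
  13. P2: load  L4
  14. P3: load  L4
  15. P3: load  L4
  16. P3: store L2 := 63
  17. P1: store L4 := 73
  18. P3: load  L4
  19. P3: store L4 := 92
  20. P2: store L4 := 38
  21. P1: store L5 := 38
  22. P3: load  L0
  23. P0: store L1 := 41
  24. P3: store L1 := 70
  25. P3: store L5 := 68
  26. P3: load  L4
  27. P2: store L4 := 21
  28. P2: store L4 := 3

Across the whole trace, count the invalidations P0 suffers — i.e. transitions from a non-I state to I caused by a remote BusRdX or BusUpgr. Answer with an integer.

invalidations = 2

  op1 P2: store L4 := 27 → I/I/M/I on L4; bus BusRdX; mem=10
  op2 P1: load  L4 → I/S/S/I on L4; bus BusRd Flush; mem=27
  op3 P1: load  L4 → I/S/S/I on L4; bus (none); mem=27
  op4 P3: store L2 := 10 → I/I/I/M on L2; bus BusRdX; mem=10
  op5 P0: store L3 := 23 → M/I/I/I on L3; bus BusRdX; mem=90
  op6 P3: store L4 := 65 → I/I/I/M on L4; bus BusRdX; mem=27
  op7 P2: store L0 := 87 → I/I/M/I on L0; bus BusRdX; mem=20
  op8 P2: load  L2 → I/I/S/S on L2; bus BusRd Flush; mem=10
  op9 P0: load  L4 → S/I/I/S on L4; bus BusRd Flush; mem=65
  op10 P2: load  L4 → S/I/S/S on L4; bus BusRd; mem=65
  op11 P3: store L4 := 86 → I/I/I/M on L4; bus BusUpgr; mem=65
  op12 P2: load  L2 → I/I/S/S on L2; bus (none); mem=10
  op13 P2: load  L4 → I/I/S/S on L4; bus BusRd Flush; mem=86
  op14 P3: load  L4 → I/I/S/S on L4; bus (none); mem=86
  op15 P3: load  L4 → I/I/S/S on L4; bus (none); mem=86
  op16 P3: store L2 := 63 → I/I/I/M on L2; bus BusUpgr; mem=10
  op17 P1: store L4 := 73 → I/M/I/I on L4; bus BusRdX; mem=86
  op18 P3: load  L4 → I/S/I/S on L4; bus BusRd Flush; mem=73
  op19 P3: store L4 := 92 → I/I/I/M on L4; bus BusUpgr; mem=73
  op20 P2: store L4 := 38 → I/I/M/I on L4; bus BusRdX Flush; mem=92
  op21 P1: store L5 := 38 → I/M/I/I on L5; bus BusRdX; mem=10
  op22 P3: load  L0 → I/I/S/S on L0; bus BusRd Flush; mem=87
  op23 P0: store L1 := 41 → M/I/I/I on L1; bus BusRdX; mem=90
  op24 P3: store L1 := 70 → I/I/I/M on L1; bus BusRdX Flush; mem=41
  op25 P3: store L5 := 68 → I/I/I/M on L5; bus BusRdX Flush; mem=38
  op26 P3: load  L4 → I/I/S/S on L4; bus BusRd Flush; mem=38
  op27 P2: store L4 := 21 → I/I/M/I on L4; bus BusUpgr; mem=38
  op28 P2: store L4 := 3 → I/I/M/I on L4; bus (none); mem=38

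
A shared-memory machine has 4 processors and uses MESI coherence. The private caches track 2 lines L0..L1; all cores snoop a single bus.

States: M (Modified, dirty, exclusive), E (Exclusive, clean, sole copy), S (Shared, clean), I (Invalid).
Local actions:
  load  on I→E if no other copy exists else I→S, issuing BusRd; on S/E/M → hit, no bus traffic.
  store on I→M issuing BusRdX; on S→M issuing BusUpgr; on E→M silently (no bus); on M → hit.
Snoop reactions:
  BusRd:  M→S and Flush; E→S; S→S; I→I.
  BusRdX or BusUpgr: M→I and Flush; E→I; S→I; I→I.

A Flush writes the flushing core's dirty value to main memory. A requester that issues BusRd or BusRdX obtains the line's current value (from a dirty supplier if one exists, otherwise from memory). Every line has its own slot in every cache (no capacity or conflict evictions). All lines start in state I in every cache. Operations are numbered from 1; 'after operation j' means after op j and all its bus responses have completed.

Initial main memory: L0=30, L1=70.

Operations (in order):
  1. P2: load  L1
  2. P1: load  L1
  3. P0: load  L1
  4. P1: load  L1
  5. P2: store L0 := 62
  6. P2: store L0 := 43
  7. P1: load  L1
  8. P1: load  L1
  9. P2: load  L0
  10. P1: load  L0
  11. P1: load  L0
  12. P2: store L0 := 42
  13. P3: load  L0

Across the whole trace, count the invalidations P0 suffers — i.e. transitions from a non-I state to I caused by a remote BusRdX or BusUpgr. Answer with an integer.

invalidations = 0

  op1 P2: load  L1 → I/I/E/I on L1; bus BusRd; mem=70
  op2 P1: load  L1 → I/S/S/I on L1; bus BusRd; mem=70
  op3 P0: load  L1 → S/S/S/I on L1; bus BusRd; mem=70
  op4 P1: load  L1 → S/S/S/I on L1; bus (none); mem=70
  op5 P2: store L0 := 62 → I/I/M/I on L0; bus BusRdX; mem=30
  op6 P2: store L0 := 43 → I/I/M/I on L0; bus (none); mem=30
  op7 P1: load  L1 → S/S/S/I on L1; bus (none); mem=70
  op8 P1: load  L1 → S/S/S/I on L1; bus (none); mem=70
  op9 P2: load  L0 → I/I/M/I on L0; bus (none); mem=30
  op10 P1: load  L0 → I/S/S/I on L0; bus BusRd Flush; mem=43
  op11 P1: load  L0 → I/S/S/I on L0; bus (none); mem=43
  op12 P2: store L0 := 42 → I/I/M/I on L0; bus BusUpgr; mem=43
  op13 P3: load  L0 → I/I/S/S on L0; bus BusRd Flush; mem=42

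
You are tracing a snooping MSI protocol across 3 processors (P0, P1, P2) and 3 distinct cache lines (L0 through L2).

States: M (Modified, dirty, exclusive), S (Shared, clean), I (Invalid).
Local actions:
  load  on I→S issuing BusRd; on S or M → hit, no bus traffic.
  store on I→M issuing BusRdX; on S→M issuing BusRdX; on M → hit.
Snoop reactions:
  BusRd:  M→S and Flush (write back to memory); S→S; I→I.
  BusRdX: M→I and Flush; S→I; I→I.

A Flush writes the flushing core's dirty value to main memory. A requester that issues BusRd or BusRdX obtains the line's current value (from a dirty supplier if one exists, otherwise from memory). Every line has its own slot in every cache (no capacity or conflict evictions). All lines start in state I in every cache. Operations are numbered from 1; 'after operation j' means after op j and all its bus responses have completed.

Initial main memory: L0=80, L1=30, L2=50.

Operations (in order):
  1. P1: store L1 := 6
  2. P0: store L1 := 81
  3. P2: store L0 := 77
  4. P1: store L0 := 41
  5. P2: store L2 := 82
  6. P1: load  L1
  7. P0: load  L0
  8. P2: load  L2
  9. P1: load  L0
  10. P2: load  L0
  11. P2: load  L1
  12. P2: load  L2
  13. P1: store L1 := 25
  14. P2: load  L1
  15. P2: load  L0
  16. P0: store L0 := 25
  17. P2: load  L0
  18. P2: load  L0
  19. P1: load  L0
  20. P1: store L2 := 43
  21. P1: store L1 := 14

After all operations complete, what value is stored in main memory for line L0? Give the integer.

memory[L0] = 25

step 1: P1: store L1 := 6  ⟶  IMI  (L1)  txn=BusRdX  M[L1]=30
step 2: P0: store L1 := 81  ⟶  MII  (L1)  txn=BusRdX+Flush  M[L1]=6
step 3: P2: store L0 := 77  ⟶  IIM  (L0)  txn=BusRdX  M[L0]=80
step 4: P1: store L0 := 41  ⟶  IMI  (L0)  txn=BusRdX+Flush  M[L0]=77
step 5: P2: store L2 := 82  ⟶  IIM  (L2)  txn=BusRdX  M[L2]=50
step 6: P1: load  L1  ⟶  SSI  (L1)  txn=BusRd+Flush  M[L1]=81
step 7: P0: load  L0  ⟶  SSI  (L0)  txn=BusRd+Flush  M[L0]=41
step 8: P2: load  L2  ⟶  IIM  (L2)  txn=∅  M[L2]=50
step 9: P1: load  L0  ⟶  SSI  (L0)  txn=∅  M[L0]=41
step 10: P2: load  L0  ⟶  SSS  (L0)  txn=BusRd  M[L0]=41
step 11: P2: load  L1  ⟶  SSS  (L1)  txn=BusRd  M[L1]=81
step 12: P2: load  L2  ⟶  IIM  (L2)  txn=∅  M[L2]=50
step 13: P1: store L1 := 25  ⟶  IMI  (L1)  txn=BusRdX  M[L1]=81
step 14: P2: load  L1  ⟶  ISS  (L1)  txn=BusRd+Flush  M[L1]=25
step 15: P2: load  L0  ⟶  SSS  (L0)  txn=∅  M[L0]=41
step 16: P0: store L0 := 25  ⟶  MII  (L0)  txn=BusRdX  M[L0]=41
step 17: P2: load  L0  ⟶  SIS  (L0)  txn=BusRd+Flush  M[L0]=25
step 18: P2: load  L0  ⟶  SIS  (L0)  txn=∅  M[L0]=25
step 19: P1: load  L0  ⟶  SSS  (L0)  txn=BusRd  M[L0]=25
step 20: P1: store L2 := 43  ⟶  IMI  (L2)  txn=BusRdX+Flush  M[L2]=82
step 21: P1: store L1 := 14  ⟶  IMI  (L1)  txn=BusRdX  M[L1]=25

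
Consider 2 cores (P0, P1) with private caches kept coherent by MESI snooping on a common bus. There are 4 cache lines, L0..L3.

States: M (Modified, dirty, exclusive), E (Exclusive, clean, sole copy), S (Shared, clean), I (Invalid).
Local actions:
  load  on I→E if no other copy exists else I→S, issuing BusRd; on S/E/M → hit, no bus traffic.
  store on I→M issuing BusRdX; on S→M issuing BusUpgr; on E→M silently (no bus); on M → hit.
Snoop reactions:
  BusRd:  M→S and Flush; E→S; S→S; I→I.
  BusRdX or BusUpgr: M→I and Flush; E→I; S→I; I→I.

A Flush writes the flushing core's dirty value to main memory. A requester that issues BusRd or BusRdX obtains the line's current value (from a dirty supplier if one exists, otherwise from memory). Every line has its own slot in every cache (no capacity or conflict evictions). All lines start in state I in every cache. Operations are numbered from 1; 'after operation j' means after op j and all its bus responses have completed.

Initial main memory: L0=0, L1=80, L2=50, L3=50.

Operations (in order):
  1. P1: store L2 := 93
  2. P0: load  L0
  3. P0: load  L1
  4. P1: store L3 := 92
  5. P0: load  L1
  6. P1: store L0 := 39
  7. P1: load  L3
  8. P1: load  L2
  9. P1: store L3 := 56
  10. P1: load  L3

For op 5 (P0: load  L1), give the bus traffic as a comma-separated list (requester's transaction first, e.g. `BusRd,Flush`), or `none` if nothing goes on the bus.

  op1 P1: store L2 := 93 → I/M on L2; bus BusRdX; mem=50
  op2 P0: load  L0 → E/I on L0; bus BusRd; mem=0
  op3 P0: load  L1 → E/I on L1; bus BusRd; mem=80
  op4 P1: store L3 := 92 → I/M on L3; bus BusRdX; mem=50
  op5 P0: load  L1 → E/I on L1; bus (none); mem=80
  op6 P1: store L0 := 39 → I/M on L0; bus BusRdX; mem=0
  op7 P1: load  L3 → I/M on L3; bus (none); mem=50
  op8 P1: load  L2 → I/M on L2; bus (none); mem=50
  op9 P1: store L3 := 56 → I/M on L3; bus (none); mem=50
  op10 P1: load  L3 → I/M on L3; bus (none); mem=50

bus = none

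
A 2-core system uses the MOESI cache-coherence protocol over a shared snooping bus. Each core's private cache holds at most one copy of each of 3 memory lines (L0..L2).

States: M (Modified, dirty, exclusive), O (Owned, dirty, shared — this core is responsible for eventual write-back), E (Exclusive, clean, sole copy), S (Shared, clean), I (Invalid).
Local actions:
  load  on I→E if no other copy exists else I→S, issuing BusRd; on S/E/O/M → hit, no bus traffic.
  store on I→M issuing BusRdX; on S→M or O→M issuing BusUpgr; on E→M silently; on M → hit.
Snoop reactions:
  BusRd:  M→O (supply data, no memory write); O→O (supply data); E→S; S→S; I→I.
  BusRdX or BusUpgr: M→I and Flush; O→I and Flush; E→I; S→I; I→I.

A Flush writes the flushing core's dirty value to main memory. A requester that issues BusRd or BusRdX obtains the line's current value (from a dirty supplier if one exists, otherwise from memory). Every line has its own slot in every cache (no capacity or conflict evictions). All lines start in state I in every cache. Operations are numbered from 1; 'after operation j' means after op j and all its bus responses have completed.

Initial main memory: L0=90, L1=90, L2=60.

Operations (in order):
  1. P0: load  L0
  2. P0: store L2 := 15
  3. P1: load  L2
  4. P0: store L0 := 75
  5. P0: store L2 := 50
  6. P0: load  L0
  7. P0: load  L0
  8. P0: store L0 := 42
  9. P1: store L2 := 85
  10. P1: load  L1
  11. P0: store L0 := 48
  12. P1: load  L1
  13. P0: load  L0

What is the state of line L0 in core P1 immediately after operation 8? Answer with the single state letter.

step 1: P0: load  L0  ⟶  EI  (L0)  txn=BusRd  M[L0]=90
step 2: P0: store L2 := 15  ⟶  MI  (L2)  txn=BusRdX  M[L2]=60
step 3: P1: load  L2  ⟶  OS  (L2)  txn=BusRd  M[L2]=60
step 4: P0: store L0 := 75  ⟶  MI  (L0)  txn=∅  M[L0]=90
step 5: P0: store L2 := 50  ⟶  MI  (L2)  txn=BusUpgr  M[L2]=60
step 6: P0: load  L0  ⟶  MI  (L0)  txn=∅  M[L0]=90
step 7: P0: load  L0  ⟶  MI  (L0)  txn=∅  M[L0]=90
step 8: P0: store L0 := 42  ⟶  MI  (L0)  txn=∅  M[L0]=90
step 9: P1: store L2 := 85  ⟶  IM  (L2)  txn=BusRdX+Flush  M[L2]=50
step 10: P1: load  L1  ⟶  IE  (L1)  txn=BusRd  M[L1]=90
step 11: P0: store L0 := 48  ⟶  MI  (L0)  txn=∅  M[L0]=90
step 12: P1: load  L1  ⟶  IE  (L1)  txn=∅  M[L1]=90
step 13: P0: load  L0  ⟶  MI  (L0)  txn=∅  M[L0]=90

state = I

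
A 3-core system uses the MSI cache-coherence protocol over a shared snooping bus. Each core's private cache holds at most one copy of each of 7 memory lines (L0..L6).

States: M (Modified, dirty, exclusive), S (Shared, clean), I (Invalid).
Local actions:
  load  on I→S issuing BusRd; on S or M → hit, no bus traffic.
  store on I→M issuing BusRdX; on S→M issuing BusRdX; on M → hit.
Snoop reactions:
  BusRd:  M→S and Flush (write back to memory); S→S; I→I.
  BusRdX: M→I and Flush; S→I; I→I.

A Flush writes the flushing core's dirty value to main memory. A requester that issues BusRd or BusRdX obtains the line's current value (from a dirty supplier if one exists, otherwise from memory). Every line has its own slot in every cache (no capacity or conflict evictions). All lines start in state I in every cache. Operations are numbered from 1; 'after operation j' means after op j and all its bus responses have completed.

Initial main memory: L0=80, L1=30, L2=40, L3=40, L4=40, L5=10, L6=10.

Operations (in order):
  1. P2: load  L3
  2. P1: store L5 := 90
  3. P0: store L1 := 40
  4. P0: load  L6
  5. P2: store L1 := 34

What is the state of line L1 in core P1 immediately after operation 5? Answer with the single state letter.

state = I

1. P2: load  L3  bus=[BusRd]  L3: P0=I P1=I P2=S  mem[L3]=40
2. P1: store L5 := 90  bus=[BusRdX]  L5: P0=I P1=M P2=I  mem[L5]=10
3. P0: store L1 := 40  bus=[BusRdX]  L1: P0=M P1=I P2=I  mem[L1]=30
4. P0: load  L6  bus=[BusRd]  L6: P0=S P1=I P2=I  mem[L6]=10
5. P2: store L1 := 34  bus=[BusRdX,Flush]  L1: P0=I P1=I P2=M  mem[L1]=40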